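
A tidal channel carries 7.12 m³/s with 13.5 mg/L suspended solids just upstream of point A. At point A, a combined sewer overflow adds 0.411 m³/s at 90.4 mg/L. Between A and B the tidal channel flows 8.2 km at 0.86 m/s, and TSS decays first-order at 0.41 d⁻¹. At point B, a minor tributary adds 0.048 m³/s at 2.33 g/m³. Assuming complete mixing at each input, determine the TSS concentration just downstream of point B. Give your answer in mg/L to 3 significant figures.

After input A: C = (7.12·13.5 + 0.411·90.4) / 7.531 = 17.7 mg/L.
Over the 8.2 km reach to input B (t = 9535 s = 0.1104 d), decay gives C = 17.7·exp(−0.41·0.1104) = 16.91 mg/L.
After input B: C = (7.531·16.91 + 0.048·2.33) / 7.579 = 16.82 mg/L.

16.8 mg/L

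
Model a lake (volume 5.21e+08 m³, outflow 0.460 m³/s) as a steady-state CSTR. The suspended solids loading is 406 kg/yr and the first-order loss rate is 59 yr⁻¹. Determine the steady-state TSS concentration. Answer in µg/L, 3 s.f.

0.0132 µg/L

Outflow Q = 0.460 m³/s × 3.156e+07 s/yr = 1.452e+07 m³/yr.
Steady-state CSTR mass balance: W = Q·C + k·V·C, so C = W/(Q + kV).
Q + kV = 1.452e+07 + 59·5.21e+08 = 3.075e+10 m³/yr.
C = 406/3.075e+10 = 1.32e-08 kg/m³ = 1.32e-05 mg/L = 0.0132 µg/L.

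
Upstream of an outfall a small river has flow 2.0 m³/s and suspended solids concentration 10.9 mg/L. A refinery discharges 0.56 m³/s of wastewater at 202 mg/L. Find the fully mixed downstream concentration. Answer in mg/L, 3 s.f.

Conservation of mass across the mixing zone: C = (0.56·202 + 2·10.9) / (0.56 + 2) = 134.9/2.56 = 52.7 mg/L.

52.7 mg/L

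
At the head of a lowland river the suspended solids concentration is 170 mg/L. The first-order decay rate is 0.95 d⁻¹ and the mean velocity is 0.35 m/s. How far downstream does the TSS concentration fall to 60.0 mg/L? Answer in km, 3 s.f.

From C = C₀·e^(−kt), t = ln(C₀/C)/k = ln(170/60.0)/0.95 = 1.041/0.95 = 1.096 d.
Distance = v·t = 0.35 m/s × 9.472e+04 s = 3.315e+04 m = 33.15 km.

33.2 km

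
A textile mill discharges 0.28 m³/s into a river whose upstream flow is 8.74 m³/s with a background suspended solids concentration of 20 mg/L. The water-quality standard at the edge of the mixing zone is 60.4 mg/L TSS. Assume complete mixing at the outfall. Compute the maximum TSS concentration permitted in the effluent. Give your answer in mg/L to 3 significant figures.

Mass balance: 60.4·9.02 = 0.28·Cₑ + 8.74·20.
Cₑ = (544.8 − 174.8) / 0.28 = 1321 mg/L.

1320 mg/L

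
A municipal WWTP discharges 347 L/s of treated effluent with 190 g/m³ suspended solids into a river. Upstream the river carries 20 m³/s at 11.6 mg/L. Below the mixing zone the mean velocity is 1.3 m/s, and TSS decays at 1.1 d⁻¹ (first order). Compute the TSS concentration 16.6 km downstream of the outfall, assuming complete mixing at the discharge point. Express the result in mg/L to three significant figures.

12.4 mg/L

347 L/s = 0.347 m³/s.
After complete mixing, C₀ = (0.347·190 + 20·11.6) / 20.35 = 14.64 mg/L.
Travel time t = 1.66e+04 m / 1.3 m/s = 1.277e+04 s = 0.1478 d.
C = 14.64·exp(−1.1·0.1478) = 14.64·0.85 = 12.45 mg/L.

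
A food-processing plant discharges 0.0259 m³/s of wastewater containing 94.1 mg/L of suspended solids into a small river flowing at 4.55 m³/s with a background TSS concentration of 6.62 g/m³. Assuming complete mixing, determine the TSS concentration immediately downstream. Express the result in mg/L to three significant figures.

7.12 mg/L

Flow-weighted mixing gives C = (0.0259·94.1 + 4.55·6.62) / (0.0259 + 4.55) = 32.56/4.576 = 7.115 mg/L.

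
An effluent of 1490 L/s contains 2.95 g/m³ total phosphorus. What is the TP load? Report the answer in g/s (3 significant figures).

1490 L/s = 1.49 m³/s.
Mass flux = Q·C = 1.49 m³/s × 2.95 g/m³ = 4.396 g/s.

4.40 g/s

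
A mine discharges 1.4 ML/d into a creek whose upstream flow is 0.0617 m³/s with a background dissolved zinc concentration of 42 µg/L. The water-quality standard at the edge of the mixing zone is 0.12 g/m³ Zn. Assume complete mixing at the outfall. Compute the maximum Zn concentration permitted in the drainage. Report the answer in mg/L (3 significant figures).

0.417 mg/L

1.4 ML/d = 0.0162 m³/s.
42 µg/L = 0.042 mg/L.
Mass balance: 0.12·0.0779 = 0.0162·Cₑ + 0.0617·0.042.
Cₑ = (0.009348 − 0.002591) / 0.0162 = 0.417 mg/L.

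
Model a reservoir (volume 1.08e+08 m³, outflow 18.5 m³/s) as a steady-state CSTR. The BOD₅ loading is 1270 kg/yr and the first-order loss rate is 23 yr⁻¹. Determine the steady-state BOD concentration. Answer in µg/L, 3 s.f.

0.414 µg/L

Outflow Q = 18.5 m³/s × 3.156e+07 s/yr = 5.838e+08 m³/yr.
Steady-state CSTR mass balance: W = Q·C + k·V·C, so C = W/(Q + kV).
Q + kV = 5.838e+08 + 23·1.08e+08 = 3.068e+09 m³/yr.
C = 1270/3.068e+09 = 4.14e-07 kg/m³ = 0.000414 mg/L = 0.414 µg/L.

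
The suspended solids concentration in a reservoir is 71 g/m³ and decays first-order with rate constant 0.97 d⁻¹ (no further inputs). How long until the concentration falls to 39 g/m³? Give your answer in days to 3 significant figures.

t = ln(C₀/C)/k = ln(71/39)/0.97 = 0.5991/0.97 = 0.6176 d.

0.618 d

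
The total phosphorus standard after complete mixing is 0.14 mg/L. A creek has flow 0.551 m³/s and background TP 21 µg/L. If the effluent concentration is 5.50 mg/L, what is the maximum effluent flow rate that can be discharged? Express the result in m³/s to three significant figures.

0.0122 m³/s

21 µg/L = 0.021 mg/L.
Mass balance at complete mixing: C_std·(Q_w + Q_r) = Q_w·C_e + Q_r·C_b.
Rearranging, Q_w = Q_r·(C_std − C_b)/(C_e − C_std) = 0.551·(0.14 − 0.021) / (5.5 − 0.14) = 0.01223 m³/s.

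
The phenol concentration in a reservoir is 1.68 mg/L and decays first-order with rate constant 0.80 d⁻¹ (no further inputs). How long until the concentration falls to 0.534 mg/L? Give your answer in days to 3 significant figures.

t = ln(C₀/C)/k = ln(1.68/0.534)/0.80 = 1.146/0.80 = 1.433 d.

1.43 d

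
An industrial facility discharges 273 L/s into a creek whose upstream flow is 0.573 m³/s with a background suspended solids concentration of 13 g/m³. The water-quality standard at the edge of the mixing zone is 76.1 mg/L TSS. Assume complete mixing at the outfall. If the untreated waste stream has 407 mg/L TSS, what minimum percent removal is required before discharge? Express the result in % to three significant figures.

48.8 %

273 L/s = 0.273 m³/s.
Mass balance: 76.1·0.846 = 0.273·Cₑ + 0.573·13.
Cₑ = (64.38 − 7.449) / 0.273 = 208.5 mg/L.
Required removal = 1 − 208.5/407 = 48.76 %.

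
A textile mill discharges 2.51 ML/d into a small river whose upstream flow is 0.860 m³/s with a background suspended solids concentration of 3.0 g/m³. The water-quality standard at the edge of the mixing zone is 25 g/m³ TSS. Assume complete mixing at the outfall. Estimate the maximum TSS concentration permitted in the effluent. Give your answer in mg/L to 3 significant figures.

676 mg/L

2.51 ML/d = 0.02905 m³/s.
Mass balance: 25·0.8891 = 0.02905·Cₑ + 0.86·3.
Cₑ = (22.23 − 2.58) / 0.02905 = 676.3 mg/L.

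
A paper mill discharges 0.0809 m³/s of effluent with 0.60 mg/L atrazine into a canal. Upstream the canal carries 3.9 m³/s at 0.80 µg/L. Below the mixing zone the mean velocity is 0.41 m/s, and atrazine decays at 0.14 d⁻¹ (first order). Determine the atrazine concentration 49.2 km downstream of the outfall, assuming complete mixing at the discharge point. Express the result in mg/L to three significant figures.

0.0107 mg/L

0.80 µg/L = 0.0008 mg/L.
After complete mixing, C₀ = (0.0809·0.6 + 3.9·0.0008) / 3.981 = 0.01298 mg/L.
Travel time t = 4.92e+04 m / 0.41 m/s = 1.2e+05 s = 1.389 d.
C = 0.01298·exp(−0.14·1.389) = 0.01298·0.8233 = 0.01068 mg/L.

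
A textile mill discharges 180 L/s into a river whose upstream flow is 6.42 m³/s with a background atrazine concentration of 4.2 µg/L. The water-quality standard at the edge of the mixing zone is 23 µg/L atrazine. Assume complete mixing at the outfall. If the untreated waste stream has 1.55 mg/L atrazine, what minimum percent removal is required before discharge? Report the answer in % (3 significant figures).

55.3 %

180 L/s = 0.18 m³/s.
4.2 µg/L = 0.0042 mg/L.
23 µg/L = 0.023 mg/L.
Mass balance: 0.023·6.6 = 0.18·Cₑ + 6.42·0.0042.
Cₑ = (0.1518 − 0.02696) / 0.18 = 0.6935 mg/L.
Required removal = 1 − 0.6935/1.55 = 55.26 %.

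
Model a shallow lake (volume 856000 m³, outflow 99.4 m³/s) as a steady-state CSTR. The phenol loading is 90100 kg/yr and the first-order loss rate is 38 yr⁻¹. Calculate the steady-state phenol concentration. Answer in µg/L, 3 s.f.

Outflow Q = 99.4 m³/s × 3.156e+07 s/yr = 3.137e+09 m³/yr.
Steady-state CSTR mass balance: W = Q·C + k·V·C, so C = W/(Q + kV).
Q + kV = 3.137e+09 + 38·856000 = 3.169e+09 m³/yr.
C = 90100/3.169e+09 = 2.843e-05 kg/m³ = 0.02843 mg/L = 28.43 µg/L.

28.4 µg/L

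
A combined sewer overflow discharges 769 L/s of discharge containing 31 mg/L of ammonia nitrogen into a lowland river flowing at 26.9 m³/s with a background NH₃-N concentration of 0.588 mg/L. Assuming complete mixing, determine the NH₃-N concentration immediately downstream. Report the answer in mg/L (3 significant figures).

1.43 mg/L

769 L/s = 0.769 m³/s.
Flow-weighted mixing gives C = (0.769·31 + 26.9·0.588) / (0.769 + 26.9) = 39.66/27.67 = 1.433 mg/L.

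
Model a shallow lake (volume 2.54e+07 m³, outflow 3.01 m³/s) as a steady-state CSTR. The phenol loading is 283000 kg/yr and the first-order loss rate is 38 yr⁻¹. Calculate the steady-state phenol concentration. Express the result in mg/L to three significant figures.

0.267 mg/L

Outflow Q = 3.01 m³/s × 3.156e+07 s/yr = 9.499e+07 m³/yr.
Steady-state CSTR mass balance: W = Q·C + k·V·C, so C = W/(Q + kV).
Q + kV = 9.499e+07 + 38·2.54e+07 = 1.06e+09 m³/yr.
C = 283000/1.06e+09 = 0.0002669 kg/m³ = 0.2669 mg/L.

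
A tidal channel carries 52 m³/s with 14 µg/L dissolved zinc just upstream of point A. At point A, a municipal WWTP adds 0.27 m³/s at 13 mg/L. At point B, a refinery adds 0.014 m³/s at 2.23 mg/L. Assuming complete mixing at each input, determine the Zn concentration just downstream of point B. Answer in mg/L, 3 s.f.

14 µg/L = 0.014 mg/L.
After input A: C = (52·0.014 + 0.27·13) / 52.27 = 0.08108 mg/L.
After input B: C = (52.27·0.08108 + 0.014·2.23) / 52.28 = 0.08165 mg/L.

0.0817 mg/L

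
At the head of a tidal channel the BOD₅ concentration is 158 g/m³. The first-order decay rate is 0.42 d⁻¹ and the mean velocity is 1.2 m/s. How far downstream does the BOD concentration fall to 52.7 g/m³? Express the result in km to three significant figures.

271 km

From C = C₀·e^(−kt), t = ln(C₀/C)/k = ln(158/52.7)/0.42 = 1.098/0.42 = 2.614 d.
Distance = v·t = 1.2 m/s × 2.259e+05 s = 2.71e+05 m = 271 km.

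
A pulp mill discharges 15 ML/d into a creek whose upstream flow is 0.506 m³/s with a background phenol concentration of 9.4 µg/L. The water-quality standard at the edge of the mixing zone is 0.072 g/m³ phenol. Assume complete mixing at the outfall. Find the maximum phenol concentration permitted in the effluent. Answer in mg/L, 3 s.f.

15 ML/d = 0.1736 m³/s.
9.4 µg/L = 0.0094 mg/L.
Mass balance: 0.072·0.6796 = 0.1736·Cₑ + 0.506·0.0094.
Cₑ = (0.04893 − 0.004756) / 0.1736 = 0.2545 mg/L.

0.254 mg/L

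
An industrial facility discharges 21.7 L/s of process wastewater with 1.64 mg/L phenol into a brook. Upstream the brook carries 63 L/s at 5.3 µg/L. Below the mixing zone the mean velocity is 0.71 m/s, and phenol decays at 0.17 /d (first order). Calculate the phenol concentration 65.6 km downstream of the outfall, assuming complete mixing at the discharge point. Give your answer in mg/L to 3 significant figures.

21.7 L/s = 0.0217 m³/s.
63 L/s = 0.063 m³/s.
5.3 µg/L = 0.0053 mg/L.
After complete mixing, C₀ = (0.0217·1.64 + 0.063·0.0053) / 0.0847 = 0.4241 mg/L.
Travel time t = 6.56e+04 m / 0.71 m/s = 9.239e+04 s = 1.069 d.
C = 0.4241·exp(−0.17·1.069) = 0.4241·0.8338 = 0.3536 mg/L.

0.354 mg/L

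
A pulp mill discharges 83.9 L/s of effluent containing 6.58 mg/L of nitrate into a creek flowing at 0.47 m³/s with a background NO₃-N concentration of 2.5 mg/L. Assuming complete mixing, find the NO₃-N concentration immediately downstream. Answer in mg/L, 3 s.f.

3.12 mg/L

83.9 L/s = 0.0839 m³/s.
Flow-weighted mixing gives C = (0.0839·6.58 + 0.47·2.5) / (0.0839 + 0.47) = 1.727/0.5539 = 3.118 mg/L.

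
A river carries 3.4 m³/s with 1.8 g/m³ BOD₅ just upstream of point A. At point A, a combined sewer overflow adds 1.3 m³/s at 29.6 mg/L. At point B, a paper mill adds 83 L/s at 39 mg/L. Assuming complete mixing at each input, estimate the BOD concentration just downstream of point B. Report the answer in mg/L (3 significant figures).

After input A: C = (3.4·1.8 + 1.3·29.6) / 4.7 = 9.489 mg/L.
83 L/s = 0.083 m³/s.
After input B: C = (4.7·9.489 + 0.083·39) / 4.783 = 10 mg/L.

10.0 mg/L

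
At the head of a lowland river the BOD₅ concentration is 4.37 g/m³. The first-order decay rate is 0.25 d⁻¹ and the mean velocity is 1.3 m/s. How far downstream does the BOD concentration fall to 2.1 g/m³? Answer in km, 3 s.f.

From C = C₀·e^(−kt), t = ln(C₀/C)/k = ln(4.37/2.1)/0.25 = 0.7328/0.25 = 2.931 d.
Distance = v·t = 1.3 m/s × 2.533e+05 s = 3.292e+05 m = 329.2 km.

329 km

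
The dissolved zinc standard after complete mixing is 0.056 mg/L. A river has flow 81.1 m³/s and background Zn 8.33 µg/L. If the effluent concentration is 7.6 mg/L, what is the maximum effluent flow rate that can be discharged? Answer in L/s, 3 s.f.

8.33 µg/L = 0.00833 mg/L.
Mass balance at complete mixing: C_std·(Q_w + Q_r) = Q_w·C_e + Q_r·C_b.
Rearranging, Q_w = Q_r·(C_std − C_b)/(C_e − C_std) = 81.1·(0.056 − 0.00833) / (7.6 − 0.056) = 0.5125 m³/s.
= 512.5 L/s.

512 L/s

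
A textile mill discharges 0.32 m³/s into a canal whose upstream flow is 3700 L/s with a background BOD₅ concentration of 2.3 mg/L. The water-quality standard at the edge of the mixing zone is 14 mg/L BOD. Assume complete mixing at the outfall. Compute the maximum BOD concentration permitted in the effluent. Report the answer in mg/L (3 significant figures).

3700 L/s = 3.7 m³/s.
Mass balance: 14·4.02 = 0.32·Cₑ + 3.7·2.3.
Cₑ = (56.28 − 8.51) / 0.32 = 149.3 mg/L.

149 mg/L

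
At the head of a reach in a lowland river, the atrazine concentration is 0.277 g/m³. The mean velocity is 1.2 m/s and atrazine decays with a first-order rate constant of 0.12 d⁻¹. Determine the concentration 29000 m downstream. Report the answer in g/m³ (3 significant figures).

0.268 g/m³

Travel time t = 29000 m / 1.2 m/s = 2.9e+04/1.2 = 2.417e+04 s = 0.2797 d.
First-order decay: C = 0.277·exp(−0.12·0.2797) = 0.277·0.967 = 0.2679 g/m³.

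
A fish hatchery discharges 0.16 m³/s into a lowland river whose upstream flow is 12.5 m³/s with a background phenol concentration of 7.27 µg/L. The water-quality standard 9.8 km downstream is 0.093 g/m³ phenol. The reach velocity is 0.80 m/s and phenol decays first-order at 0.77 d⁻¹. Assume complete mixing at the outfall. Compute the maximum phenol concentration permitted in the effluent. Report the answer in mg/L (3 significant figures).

7.64 mg/L

7.27 µg/L = 0.00727 mg/L.
Travel time to the compliance point: t = 9800/0.80 = 1.225e+04 s = 0.1418 d; decay factor exp(−0.77·0.1418) = 0.8966.
So the concentration just after mixing may be at most 0.093/0.8966 = 0.1037 mg/L.
Mass balance: 0.1037·12.66 = 0.16·Cₑ + 12.5·0.00727.
Cₑ = (1.313 − 0.09087) / 0.16 = 7.64 mg/L.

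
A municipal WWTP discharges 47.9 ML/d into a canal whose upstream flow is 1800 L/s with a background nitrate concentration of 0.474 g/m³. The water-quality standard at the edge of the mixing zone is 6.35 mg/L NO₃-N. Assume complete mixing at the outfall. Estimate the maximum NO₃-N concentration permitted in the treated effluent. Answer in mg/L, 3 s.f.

25.4 mg/L

47.9 ML/d = 0.5544 m³/s.
1800 L/s = 1.8 m³/s.
Mass balance: 6.35·2.354 = 0.5544·Cₑ + 1.8·0.474.
Cₑ = (14.95 − 0.8532) / 0.5544 = 25.43 mg/L.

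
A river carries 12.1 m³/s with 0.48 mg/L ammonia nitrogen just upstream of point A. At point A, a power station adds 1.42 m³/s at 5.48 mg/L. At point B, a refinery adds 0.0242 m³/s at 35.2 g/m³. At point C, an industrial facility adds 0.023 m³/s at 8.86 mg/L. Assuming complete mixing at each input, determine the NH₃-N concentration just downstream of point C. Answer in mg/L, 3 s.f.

After input A: C = (12.1·0.48 + 1.42·5.48) / 13.52 = 1.005 mg/L.
After input B: C = (13.52·1.005 + 0.0242·35.2) / 13.54 = 1.066 mg/L.
After input C: C = (13.54·1.066 + 0.023·8.86) / 13.57 = 1.079 mg/L.

1.08 mg/L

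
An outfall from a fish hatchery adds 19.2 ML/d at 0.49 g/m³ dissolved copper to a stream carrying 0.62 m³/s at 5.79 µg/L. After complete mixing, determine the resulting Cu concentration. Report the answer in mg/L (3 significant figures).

19.2 ML/d = 0.2222 m³/s.
5.79 µg/L = 0.00579 mg/L.
Conservation of mass across the mixing zone: C = (0.2222·0.49 + 0.62·0.00579) / (0.2222 + 0.62) = 0.1125/0.8422 = 0.1335 mg/L.

0.134 mg/L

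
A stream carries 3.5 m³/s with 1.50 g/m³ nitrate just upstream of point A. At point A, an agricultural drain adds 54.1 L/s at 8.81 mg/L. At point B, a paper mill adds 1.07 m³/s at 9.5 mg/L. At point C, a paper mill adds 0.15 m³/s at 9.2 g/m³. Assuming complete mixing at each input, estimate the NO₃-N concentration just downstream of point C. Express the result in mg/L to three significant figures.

3.62 mg/L

54.1 L/s = 0.0541 m³/s.
After input A: C = (3.5·1.5 + 0.0541·8.81) / 3.554 = 1.611 mg/L.
After input B: C = (3.554·1.611 + 1.07·9.5) / 4.624 = 3.437 mg/L.
After input C: C = (4.624·3.437 + 0.15·9.2) / 4.774 = 3.618 mg/L.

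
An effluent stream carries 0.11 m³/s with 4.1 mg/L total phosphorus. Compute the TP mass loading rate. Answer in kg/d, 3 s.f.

39.0 kg/d

Mass flux = Q·C = 0.11 m³/s × 4.1 g/m³ = 0.451 g/s.
= 0.451 g/s × 86.4 = 38.97 kg/d.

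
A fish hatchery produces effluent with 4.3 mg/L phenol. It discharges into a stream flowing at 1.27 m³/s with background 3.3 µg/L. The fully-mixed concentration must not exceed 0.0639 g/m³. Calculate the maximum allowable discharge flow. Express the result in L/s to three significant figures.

3.3 µg/L = 0.0033 mg/L.
Mass balance at complete mixing: C_std·(Q_w + Q_r) = Q_w·C_e + Q_r·C_b.
Rearranging, Q_w = Q_r·(C_std − C_b)/(C_e − C_std) = 1.27·(0.0639 − 0.0033) / (4.3 − 0.0639) = 0.01817 m³/s.
= 18.17 L/s.

18.2 L/s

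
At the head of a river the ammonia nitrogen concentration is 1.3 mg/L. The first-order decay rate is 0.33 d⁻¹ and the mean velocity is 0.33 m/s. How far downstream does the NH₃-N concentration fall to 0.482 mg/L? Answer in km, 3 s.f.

85.7 km

From C = C₀·e^(−kt), t = ln(C₀/C)/k = ln(1.3/0.482)/0.33 = 0.9922/0.33 = 3.007 d.
Distance = v·t = 0.33 m/s × 2.598e+05 s = 8.572e+04 m = 85.72 km.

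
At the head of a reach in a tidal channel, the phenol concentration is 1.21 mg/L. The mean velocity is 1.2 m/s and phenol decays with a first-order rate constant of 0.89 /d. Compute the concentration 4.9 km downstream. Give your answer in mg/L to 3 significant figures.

Travel time t = 4.9 km / 1.2 m/s = 4900/1.2 = 4083 s = 0.04726 d.
First-order decay: C = 1.21·exp(−0.89·0.04726) = 1.21·0.9588 = 1.16 mg/L.

1.16 mg/L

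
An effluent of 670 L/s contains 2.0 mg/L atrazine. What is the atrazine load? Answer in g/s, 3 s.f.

1.34 g/s

670 L/s = 0.67 m³/s.
Mass flux = Q·C = 0.67 m³/s × 2 g/m³ = 1.34 g/s.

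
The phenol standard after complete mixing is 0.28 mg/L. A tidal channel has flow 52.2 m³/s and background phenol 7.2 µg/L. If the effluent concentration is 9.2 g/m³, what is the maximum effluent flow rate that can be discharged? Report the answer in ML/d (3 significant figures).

7.2 µg/L = 0.0072 mg/L.
Mass balance at complete mixing: C_std·(Q_w + Q_r) = Q_w·C_e + Q_r·C_b.
Rearranging, Q_w = Q_r·(C_std − C_b)/(C_e − C_std) = 52.2·(0.28 − 0.0072) / (9.2 − 0.28) = 1.596 m³/s.
= 137.9 ML/d.

138 ML/d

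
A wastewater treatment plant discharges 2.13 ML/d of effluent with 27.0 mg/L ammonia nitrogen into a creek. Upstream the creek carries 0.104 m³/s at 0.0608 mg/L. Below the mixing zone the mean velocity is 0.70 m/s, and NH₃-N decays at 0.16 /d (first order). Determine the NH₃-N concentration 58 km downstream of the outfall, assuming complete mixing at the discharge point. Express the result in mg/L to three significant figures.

4.48 mg/L

2.13 ML/d = 0.02465 m³/s.
After complete mixing, C₀ = (0.02465·27 + 0.104·0.0608) / 0.1287 = 5.223 mg/L.
Travel time t = 5.8e+04 m / 0.70 m/s = 8.286e+04 s = 0.959 d.
C = 5.223·exp(−0.16·0.959) = 5.223·0.8578 = 4.48 mg/L.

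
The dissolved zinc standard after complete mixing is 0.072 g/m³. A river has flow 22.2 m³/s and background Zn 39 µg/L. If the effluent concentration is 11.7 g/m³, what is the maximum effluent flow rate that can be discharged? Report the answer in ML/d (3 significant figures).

39 µg/L = 0.039 mg/L.
Mass balance at complete mixing: C_std·(Q_w + Q_r) = Q_w·C_e + Q_r·C_b.
Rearranging, Q_w = Q_r·(C_std − C_b)/(C_e − C_std) = 22.2·(0.072 − 0.039) / (11.7 − 0.072) = 0.063 m³/s.
= 5.443 ML/d.

5.44 ML/d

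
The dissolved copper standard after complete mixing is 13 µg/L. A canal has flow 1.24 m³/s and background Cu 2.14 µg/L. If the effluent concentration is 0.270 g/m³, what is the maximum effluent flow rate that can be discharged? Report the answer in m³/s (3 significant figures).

2.14 µg/L = 0.00214 mg/L.
13 µg/L = 0.013 mg/L.
Mass balance at complete mixing: C_std·(Q_w + Q_r) = Q_w·C_e + Q_r·C_b.
Rearranging, Q_w = Q_r·(C_std − C_b)/(C_e − C_std) = 1.24·(0.013 − 0.00214) / (0.27 − 0.013) = 0.0524 m³/s.

0.0524 m³/s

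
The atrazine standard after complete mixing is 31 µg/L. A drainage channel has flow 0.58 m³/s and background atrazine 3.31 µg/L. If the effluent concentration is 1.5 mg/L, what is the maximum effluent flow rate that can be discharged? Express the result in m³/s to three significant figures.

3.31 µg/L = 0.00331 mg/L.
31 µg/L = 0.031 mg/L.
Mass balance at complete mixing: C_std·(Q_w + Q_r) = Q_w·C_e + Q_r·C_b.
Rearranging, Q_w = Q_r·(C_std − C_b)/(C_e − C_std) = 0.58·(0.031 − 0.00331) / (1.5 − 0.031) = 0.01093 m³/s.

0.0109 m³/s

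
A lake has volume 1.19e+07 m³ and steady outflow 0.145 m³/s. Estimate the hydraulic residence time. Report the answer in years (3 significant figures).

Q = 0.145 m³/s × 3.156e+07 s/yr = 4.576e+06 m³/yr.
Hydraulic residence time τ = V/Q = 1.19e+07/4.576e+06 = 2.601 yr.

2.60 yr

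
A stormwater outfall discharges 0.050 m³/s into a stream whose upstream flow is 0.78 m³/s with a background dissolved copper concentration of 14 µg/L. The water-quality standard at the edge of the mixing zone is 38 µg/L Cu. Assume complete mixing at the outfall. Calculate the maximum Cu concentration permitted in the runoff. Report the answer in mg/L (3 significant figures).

0.412 mg/L

14 µg/L = 0.014 mg/L.
38 µg/L = 0.038 mg/L.
Mass balance: 0.038·0.83 = 0.05·Cₑ + 0.78·0.014.
Cₑ = (0.03154 − 0.01092) / 0.05 = 0.4124 mg/L.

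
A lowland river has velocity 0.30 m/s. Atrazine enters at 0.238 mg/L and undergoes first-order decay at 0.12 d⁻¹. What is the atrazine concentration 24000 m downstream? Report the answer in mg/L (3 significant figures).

Travel time t = 24000 m / 0.30 m/s = 2.4e+04/0.30 = 8e+04 s = 0.9259 d.
First-order decay: C = 0.238·exp(−0.12·0.9259) = 0.238·0.8948 = 0.213 mg/L.

0.213 mg/L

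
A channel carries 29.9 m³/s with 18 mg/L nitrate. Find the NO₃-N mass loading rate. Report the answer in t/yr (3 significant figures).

17000 t/yr

Mass flux = Q·C = 29.9 m³/s × 18 g/m³ = 538.2 g/s.
= 538.2 g/s × 31.56 = 1.698e+04 t/yr.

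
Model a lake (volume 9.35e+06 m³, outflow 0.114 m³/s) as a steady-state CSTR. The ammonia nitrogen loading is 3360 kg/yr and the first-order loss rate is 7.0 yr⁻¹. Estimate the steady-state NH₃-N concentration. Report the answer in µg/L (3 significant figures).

48.7 µg/L

Outflow Q = 0.114 m³/s × 3.156e+07 s/yr = 3.598e+06 m³/yr.
Steady-state CSTR mass balance: W = Q·C + k·V·C, so C = W/(Q + kV).
Q + kV = 3.598e+06 + 7.0·9.35e+06 = 6.905e+07 m³/yr.
C = 3360/6.905e+07 = 4.866e-05 kg/m³ = 0.04866 mg/L = 48.66 µg/L.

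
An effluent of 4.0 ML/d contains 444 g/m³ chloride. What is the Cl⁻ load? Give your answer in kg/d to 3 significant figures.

4.0 ML/d = 0.0463 m³/s.
Mass flux = Q·C = 0.0463 m³/s × 444 g/m³ = 20.56 g/s.
= 20.56 g/s × 86.4 = 1776 kg/d.

1780 kg/d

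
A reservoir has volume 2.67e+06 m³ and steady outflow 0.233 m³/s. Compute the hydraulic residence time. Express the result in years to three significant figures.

Q = 0.233 m³/s × 3.156e+07 s/yr = 7.353e+06 m³/yr.
Hydraulic residence time τ = V/Q = 2.67e+06/7.353e+06 = 0.3631 yr.

0.363 yr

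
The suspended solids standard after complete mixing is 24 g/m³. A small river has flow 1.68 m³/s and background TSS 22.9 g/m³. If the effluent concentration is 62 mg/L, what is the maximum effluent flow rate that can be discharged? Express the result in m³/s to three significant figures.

Mass balance at complete mixing: C_std·(Q_w + Q_r) = Q_w·C_e + Q_r·C_b.
Rearranging, Q_w = Q_r·(C_std − C_b)/(C_e − C_std) = 1.68·(24 − 22.9) / (62 − 24) = 0.04863 m³/s.

0.0486 m³/s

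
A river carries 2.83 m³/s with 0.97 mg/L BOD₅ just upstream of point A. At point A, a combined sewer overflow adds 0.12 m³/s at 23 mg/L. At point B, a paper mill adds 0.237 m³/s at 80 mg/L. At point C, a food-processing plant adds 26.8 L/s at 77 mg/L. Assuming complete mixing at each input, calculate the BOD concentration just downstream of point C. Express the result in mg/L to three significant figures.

After input A: C = (2.83·0.97 + 0.12·23) / 2.95 = 1.866 mg/L.
After input B: C = (2.95·1.866 + 0.237·80) / 3.187 = 7.677 mg/L.
26.8 L/s = 0.0268 m³/s.
After input C: C = (3.187·7.677 + 0.0268·77) / 3.214 = 8.255 mg/L.

8.25 mg/L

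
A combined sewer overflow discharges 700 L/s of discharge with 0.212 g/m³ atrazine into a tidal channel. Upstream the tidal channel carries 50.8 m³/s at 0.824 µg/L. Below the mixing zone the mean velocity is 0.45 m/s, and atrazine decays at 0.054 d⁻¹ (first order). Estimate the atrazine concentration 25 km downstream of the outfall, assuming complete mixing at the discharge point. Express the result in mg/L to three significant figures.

700 L/s = 0.7 m³/s.
0.824 µg/L = 0.000824 mg/L.
After complete mixing, C₀ = (0.7·0.212 + 50.8·0.000824) / 51.5 = 0.003694 mg/L.
Travel time t = 2.5e+04 m / 0.45 m/s = 5.556e+04 s = 0.643 d.
C = 0.003694·exp(−0.054·0.643) = 0.003694·0.9659 = 0.003568 mg/L.

0.00357 mg/L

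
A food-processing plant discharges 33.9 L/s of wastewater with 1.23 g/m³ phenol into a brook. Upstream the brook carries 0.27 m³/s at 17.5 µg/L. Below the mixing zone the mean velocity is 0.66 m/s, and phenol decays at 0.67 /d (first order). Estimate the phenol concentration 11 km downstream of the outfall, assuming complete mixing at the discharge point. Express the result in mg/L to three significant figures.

0.134 mg/L

33.9 L/s = 0.0339 m³/s.
17.5 µg/L = 0.0175 mg/L.
After complete mixing, C₀ = (0.0339·1.23 + 0.27·0.0175) / 0.3039 = 0.1528 mg/L.
Travel time t = 1.1e+04 m / 0.66 m/s = 1.667e+04 s = 0.1929 d.
C = 0.1528·exp(−0.67·0.1929) = 0.1528·0.8788 = 0.1342 mg/L.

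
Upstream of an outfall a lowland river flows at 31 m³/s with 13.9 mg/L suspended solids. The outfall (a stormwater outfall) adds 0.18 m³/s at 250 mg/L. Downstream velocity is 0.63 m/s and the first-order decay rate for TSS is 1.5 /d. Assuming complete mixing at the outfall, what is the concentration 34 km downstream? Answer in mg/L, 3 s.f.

5.98 mg/L

After complete mixing, C₀ = (0.18·250 + 31·13.9) / 31.18 = 15.26 mg/L.
Travel time t = 3.4e+04 m / 0.63 m/s = 5.397e+04 s = 0.6246 d.
C = 15.26·exp(−1.5·0.6246) = 15.26·0.3918 = 5.98 mg/L.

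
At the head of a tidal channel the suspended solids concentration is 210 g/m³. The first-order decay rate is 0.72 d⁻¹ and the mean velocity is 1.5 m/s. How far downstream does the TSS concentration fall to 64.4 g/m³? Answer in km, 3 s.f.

213 km

From C = C₀·e^(−kt), t = ln(C₀/C)/k = ln(210/64.4)/0.72 = 1.182/0.72 = 1.642 d.
Distance = v·t = 1.5 m/s × 1.418e+05 s = 2.128e+05 m = 212.8 km.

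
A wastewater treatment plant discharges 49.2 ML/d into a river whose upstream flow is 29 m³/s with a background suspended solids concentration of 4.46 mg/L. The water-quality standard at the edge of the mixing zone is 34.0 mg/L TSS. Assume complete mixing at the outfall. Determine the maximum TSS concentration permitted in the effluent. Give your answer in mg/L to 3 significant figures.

1540 mg/L

49.2 ML/d = 0.5694 m³/s.
Mass balance: 34·29.57 = 0.5694·Cₑ + 29·4.46.
Cₑ = (1005 − 129.3) / 0.5694 = 1538 mg/L.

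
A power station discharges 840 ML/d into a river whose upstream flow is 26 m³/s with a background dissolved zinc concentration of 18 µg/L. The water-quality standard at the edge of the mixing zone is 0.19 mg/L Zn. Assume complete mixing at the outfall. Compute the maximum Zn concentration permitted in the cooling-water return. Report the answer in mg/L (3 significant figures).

840 ML/d = 9.722 m³/s.
18 µg/L = 0.018 mg/L.
Mass balance: 0.19·35.72 = 9.722·Cₑ + 26·0.018.
Cₑ = (6.787 − 0.468) / 9.722 = 0.65 mg/L.

0.650 mg/L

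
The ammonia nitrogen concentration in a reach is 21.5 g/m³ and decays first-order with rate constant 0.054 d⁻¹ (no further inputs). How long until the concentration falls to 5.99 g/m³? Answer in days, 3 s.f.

t = ln(C₀/C)/k = ln(21.5/5.99)/0.054 = 1.278/0.054 = 23.67 d.

23.7 d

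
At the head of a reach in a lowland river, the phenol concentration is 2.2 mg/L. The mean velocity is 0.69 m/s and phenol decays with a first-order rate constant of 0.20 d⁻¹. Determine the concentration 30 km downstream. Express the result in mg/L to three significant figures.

Travel time t = 30 km / 0.69 m/s = 3e+04/0.69 = 4.348e+04 s = 0.5032 d.
First-order decay: C = 2.2·exp(−0.20·0.5032) = 2.2·0.9043 = 1.989 mg/L.

1.99 mg/L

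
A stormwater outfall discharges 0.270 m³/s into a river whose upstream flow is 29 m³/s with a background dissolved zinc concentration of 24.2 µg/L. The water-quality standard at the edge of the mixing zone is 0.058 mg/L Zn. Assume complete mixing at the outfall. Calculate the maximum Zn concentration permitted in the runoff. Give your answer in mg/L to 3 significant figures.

3.69 mg/L

24.2 µg/L = 0.0242 mg/L.
Mass balance: 0.058·29.27 = 0.27·Cₑ + 29·0.0242.
Cₑ = (1.698 − 0.7018) / 0.27 = 3.688 mg/L.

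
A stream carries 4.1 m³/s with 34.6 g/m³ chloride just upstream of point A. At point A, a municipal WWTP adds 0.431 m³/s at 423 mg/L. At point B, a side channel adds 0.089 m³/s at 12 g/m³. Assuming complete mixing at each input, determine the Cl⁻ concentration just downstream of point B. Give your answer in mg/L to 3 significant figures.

After input A: C = (4.1·34.6 + 0.431·423) / 4.531 = 71.55 mg/L.
After input B: C = (4.531·71.55 + 0.089·12) / 4.62 = 70.4 mg/L.

70.4 mg/L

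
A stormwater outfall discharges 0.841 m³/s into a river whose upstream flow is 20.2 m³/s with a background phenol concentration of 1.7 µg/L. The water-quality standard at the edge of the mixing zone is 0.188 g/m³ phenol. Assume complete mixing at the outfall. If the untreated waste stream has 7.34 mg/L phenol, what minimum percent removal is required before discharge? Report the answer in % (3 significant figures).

36.5 %

1.7 µg/L = 0.0017 mg/L.
Mass balance: 0.188·21.04 = 0.841·Cₑ + 20.2·0.0017.
Cₑ = (3.956 − 0.03434) / 0.841 = 4.663 mg/L.
Required removal = 1 − 4.663/7.34 = 36.47 %.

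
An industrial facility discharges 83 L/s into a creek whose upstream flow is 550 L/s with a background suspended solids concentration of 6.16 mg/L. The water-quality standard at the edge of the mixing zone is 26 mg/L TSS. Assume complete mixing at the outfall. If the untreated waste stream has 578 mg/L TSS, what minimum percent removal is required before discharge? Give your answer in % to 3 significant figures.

83 L/s = 0.083 m³/s.
550 L/s = 0.55 m³/s.
Mass balance: 26·0.633 = 0.083·Cₑ + 0.55·6.16.
Cₑ = (16.46 − 3.388) / 0.083 = 157.5 mg/L.
Required removal = 1 − 157.5/578 = 72.76 %.

72.8 %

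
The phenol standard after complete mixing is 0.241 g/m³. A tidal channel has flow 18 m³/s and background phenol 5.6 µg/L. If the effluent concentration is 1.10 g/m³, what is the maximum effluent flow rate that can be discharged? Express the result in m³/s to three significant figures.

5.6 µg/L = 0.0056 mg/L.
Mass balance at complete mixing: C_std·(Q_w + Q_r) = Q_w·C_e + Q_r·C_b.
Rearranging, Q_w = Q_r·(C_std − C_b)/(C_e − C_std) = 18·(0.241 − 0.0056) / (1.1 − 0.241) = 4.933 m³/s.

4.93 m³/s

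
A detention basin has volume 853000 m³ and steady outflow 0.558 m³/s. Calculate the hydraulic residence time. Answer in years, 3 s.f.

0.0484 yr

Q = 0.558 m³/s × 3.156e+07 s/yr = 1.761e+07 m³/yr.
Hydraulic residence time τ = V/Q = 853000/1.761e+07 = 0.04844 yr.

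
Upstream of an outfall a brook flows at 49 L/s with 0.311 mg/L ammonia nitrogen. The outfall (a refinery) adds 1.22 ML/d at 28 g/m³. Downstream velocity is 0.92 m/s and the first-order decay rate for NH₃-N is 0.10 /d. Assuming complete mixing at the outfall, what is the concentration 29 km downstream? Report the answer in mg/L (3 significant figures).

6.27 mg/L

1.22 ML/d = 0.01412 m³/s.
49 L/s = 0.049 m³/s.
After complete mixing, C₀ = (0.01412·28 + 0.049·0.311) / 0.06312 = 6.505 mg/L.
Travel time t = 2.9e+04 m / 0.92 m/s = 3.152e+04 s = 0.3648 d.
C = 6.505·exp(−0.10·0.3648) = 6.505·0.9642 = 6.272 mg/L.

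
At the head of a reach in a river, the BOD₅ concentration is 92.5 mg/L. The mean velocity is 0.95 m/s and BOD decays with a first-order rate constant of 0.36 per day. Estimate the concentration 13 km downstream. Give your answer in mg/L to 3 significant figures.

Travel time t = 13 km / 0.95 m/s = 1.3e+04/0.95 = 1.368e+04 s = 0.1584 d.
First-order decay: C = 92.5·exp(−0.36·0.1584) = 92.5·0.9446 = 87.37 mg/L.

87.4 mg/L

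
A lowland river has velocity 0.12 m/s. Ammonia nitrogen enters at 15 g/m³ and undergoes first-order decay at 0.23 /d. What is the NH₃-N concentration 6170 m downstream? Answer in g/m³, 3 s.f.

13.1 g/m³

Travel time t = 6170 m / 0.12 m/s = 6170/0.12 = 5.142e+04 s = 0.5951 d.
First-order decay: C = 15·exp(−0.23·0.5951) = 15·0.8721 = 13.08 g/m³.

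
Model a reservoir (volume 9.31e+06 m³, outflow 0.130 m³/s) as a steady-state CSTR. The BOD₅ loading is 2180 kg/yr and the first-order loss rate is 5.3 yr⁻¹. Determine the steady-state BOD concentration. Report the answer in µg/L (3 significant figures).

40.8 µg/L

Outflow Q = 0.130 m³/s × 3.156e+07 s/yr = 4.102e+06 m³/yr.
Steady-state CSTR mass balance: W = Q·C + k·V·C, so C = W/(Q + kV).
Q + kV = 4.102e+06 + 5.3·9.31e+06 = 5.345e+07 m³/yr.
C = 2180/5.345e+07 = 4.079e-05 kg/m³ = 0.04079 mg/L = 40.79 µg/L.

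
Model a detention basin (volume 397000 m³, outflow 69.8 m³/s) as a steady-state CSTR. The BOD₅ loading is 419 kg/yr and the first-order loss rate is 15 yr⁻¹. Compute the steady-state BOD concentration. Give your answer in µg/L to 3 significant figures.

Outflow Q = 69.8 m³/s × 3.156e+07 s/yr = 2.203e+09 m³/yr.
Steady-state CSTR mass balance: W = Q·C + k·V·C, so C = W/(Q + kV).
Q + kV = 2.203e+09 + 15·397000 = 2.209e+09 m³/yr.
C = 419/2.209e+09 = 1.897e-07 kg/m³ = 0.0001897 mg/L = 0.1897 µg/L.

0.190 µg/L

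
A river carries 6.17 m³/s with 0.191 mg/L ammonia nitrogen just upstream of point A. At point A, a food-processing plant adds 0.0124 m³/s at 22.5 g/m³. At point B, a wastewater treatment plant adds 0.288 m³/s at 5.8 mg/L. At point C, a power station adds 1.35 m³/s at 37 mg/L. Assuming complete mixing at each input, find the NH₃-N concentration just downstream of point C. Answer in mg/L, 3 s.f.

After input A: C = (6.17·0.191 + 0.0124·22.5) / 6.182 = 0.2357 mg/L.
After input B: C = (6.182·0.2357 + 0.288·5.8) / 6.47 = 0.4834 mg/L.
After input C: C = (6.47·0.4834 + 1.35·37) / 7.82 = 6.787 mg/L.

6.79 mg/L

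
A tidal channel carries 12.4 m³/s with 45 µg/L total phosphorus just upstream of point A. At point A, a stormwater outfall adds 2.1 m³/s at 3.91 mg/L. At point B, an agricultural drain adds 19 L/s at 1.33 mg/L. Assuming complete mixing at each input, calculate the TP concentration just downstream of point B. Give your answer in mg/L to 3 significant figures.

0.606 mg/L

45 µg/L = 0.045 mg/L.
After input A: C = (12.4·0.045 + 2.1·3.91) / 14.5 = 0.6048 mg/L.
19 L/s = 0.019 m³/s.
After input B: C = (14.5·0.6048 + 0.019·1.33) / 14.52 = 0.6057 mg/L.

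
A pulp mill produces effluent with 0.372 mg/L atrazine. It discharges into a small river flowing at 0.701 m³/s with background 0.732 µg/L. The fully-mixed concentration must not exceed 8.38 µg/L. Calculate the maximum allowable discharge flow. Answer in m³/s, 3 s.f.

0.0147 m³/s

0.732 µg/L = 0.000732 mg/L.
8.38 µg/L = 0.00838 mg/L.
Mass balance at complete mixing: C_std·(Q_w + Q_r) = Q_w·C_e + Q_r·C_b.
Rearranging, Q_w = Q_r·(C_std − C_b)/(C_e − C_std) = 0.701·(0.00838 − 0.000732) / (0.372 − 0.00838) = 0.01474 m³/s.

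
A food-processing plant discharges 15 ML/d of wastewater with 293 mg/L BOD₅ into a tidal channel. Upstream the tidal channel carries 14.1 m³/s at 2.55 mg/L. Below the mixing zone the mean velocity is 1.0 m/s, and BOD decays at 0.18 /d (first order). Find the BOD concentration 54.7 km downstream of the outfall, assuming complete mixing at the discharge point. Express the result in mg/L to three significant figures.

15 ML/d = 0.1736 m³/s.
After complete mixing, C₀ = (0.1736·293 + 14.1·2.55) / 14.27 = 6.083 mg/L.
Travel time t = 5.47e+04 m / 1.0 m/s = 5.47e+04 s = 0.6331 d.
C = 6.083·exp(−0.18·0.6331) = 6.083·0.8923 = 5.428 mg/L.

5.43 mg/L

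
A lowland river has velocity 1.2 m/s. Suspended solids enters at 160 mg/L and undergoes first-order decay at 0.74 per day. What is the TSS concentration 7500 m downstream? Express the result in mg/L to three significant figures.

Travel time t = 7500 m / 1.2 m/s = 7500/1.2 = 6250 s = 0.07234 d.
First-order decay: C = 160·exp(−0.74·0.07234) = 160·0.9479 = 151.7 mg/L.

152 mg/L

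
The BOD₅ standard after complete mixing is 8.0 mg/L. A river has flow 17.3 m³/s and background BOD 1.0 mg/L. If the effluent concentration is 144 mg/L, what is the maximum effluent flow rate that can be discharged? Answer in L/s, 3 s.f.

Mass balance at complete mixing: C_std·(Q_w + Q_r) = Q_w·C_e + Q_r·C_b.
Rearranging, Q_w = Q_r·(C_std − C_b)/(C_e − C_std) = 17.3·(8 − 1) / (144 − 8) = 0.8904 m³/s.
= 890.4 L/s.

890 L/s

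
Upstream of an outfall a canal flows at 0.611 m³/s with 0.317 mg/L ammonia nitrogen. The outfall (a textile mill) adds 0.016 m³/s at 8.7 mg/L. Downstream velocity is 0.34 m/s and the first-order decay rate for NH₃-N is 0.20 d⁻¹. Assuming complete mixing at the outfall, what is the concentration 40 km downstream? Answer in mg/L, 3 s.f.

After complete mixing, C₀ = (0.016·8.7 + 0.611·0.317) / 0.627 = 0.5309 mg/L.
Travel time t = 4e+04 m / 0.34 m/s = 1.176e+05 s = 1.362 d.
C = 0.5309·exp(−0.20·1.362) = 0.5309·0.7616 = 0.4043 mg/L.

0.404 mg/L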